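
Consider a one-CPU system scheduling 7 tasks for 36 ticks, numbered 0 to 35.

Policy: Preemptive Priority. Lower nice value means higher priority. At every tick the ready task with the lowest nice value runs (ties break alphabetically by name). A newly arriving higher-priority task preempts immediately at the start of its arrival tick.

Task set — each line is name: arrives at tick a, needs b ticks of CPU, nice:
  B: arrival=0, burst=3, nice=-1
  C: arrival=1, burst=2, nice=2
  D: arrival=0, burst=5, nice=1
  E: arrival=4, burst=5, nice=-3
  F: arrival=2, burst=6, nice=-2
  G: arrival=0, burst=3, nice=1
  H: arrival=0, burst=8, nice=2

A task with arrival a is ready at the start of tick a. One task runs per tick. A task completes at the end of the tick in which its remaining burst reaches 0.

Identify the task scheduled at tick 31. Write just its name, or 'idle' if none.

t=0: ready={B,D,G,H} → run B
t=1: ready={B,C,D,G,H} → run B
t=2: ready={B,C,D,F,G,H} → run F
t=3: ready={B,C,D,F,G,H} → run F
t=4: ready={B,C,D,E,F,G,H} → run E
t=5: ready={B,C,D,E,F,G,H} → run E
t=6: ready={B,C,D,E,F,G,H} → run E
t=7: ready={B,C,D,E,F,G,H} → run E
t=8: ready={B,C,D,E,F,G,H} → run E
t=9: ready={B,C,D,F,G,H} → run F
t=10: ready={B,C,D,F,G,H} → run F
t=11: ready={B,C,D,F,G,H} → run F
t=12: ready={B,C,D,F,G,H} → run F
t=13: ready={B,C,D,G,H} → run B
t=14: ready={C,D,G,H} → run D
t=15: ready={C,D,G,H} → run D
t=16: ready={C,D,G,H} → run D
t=17: ready={C,D,G,H} → run D
t=18: ready={C,D,G,H} → run D
t=19: ready={C,G,H} → run G
t=20: ready={C,G,H} → run G
t=21: ready={C,G,H} → run G
t=22: ready={C,H} → run C
t=23: ready={C,H} → run C
t=24: ready={H} → run H
t=25: ready={H} → run H
t=26: ready={H} → run H
t=27: ready={H} → run H
t=28: ready={H} → run H
t=29: ready={H} → run H
t=30: ready={H} → run H
t=31: ready={H} → run H
t=32: (idle)
t=33: (idle)
t=34: (idle)
t=35: (idle)

running at tick 31 = H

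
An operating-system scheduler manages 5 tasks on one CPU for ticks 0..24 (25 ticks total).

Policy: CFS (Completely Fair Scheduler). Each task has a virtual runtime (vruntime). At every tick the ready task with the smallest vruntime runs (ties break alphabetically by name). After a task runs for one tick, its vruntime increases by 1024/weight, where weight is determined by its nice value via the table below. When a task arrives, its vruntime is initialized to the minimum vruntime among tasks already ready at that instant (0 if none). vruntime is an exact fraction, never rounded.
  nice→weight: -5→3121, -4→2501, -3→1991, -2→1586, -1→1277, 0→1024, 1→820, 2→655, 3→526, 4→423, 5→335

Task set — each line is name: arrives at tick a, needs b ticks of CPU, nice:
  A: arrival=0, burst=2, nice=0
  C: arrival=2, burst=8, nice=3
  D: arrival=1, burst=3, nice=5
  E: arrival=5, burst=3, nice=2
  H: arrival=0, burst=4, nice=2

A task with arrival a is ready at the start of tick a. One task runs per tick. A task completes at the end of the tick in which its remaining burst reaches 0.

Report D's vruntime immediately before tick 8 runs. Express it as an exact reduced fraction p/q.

vruntime(D, start of tick 8) = 1024/335

t=0: vr[A=0 H=0] → run A
t=1: vr[A=1 D=0 H=0] → run D
t=2: vr[A=1 C=0 D=1024/335 H=0] → run C
t=3: vr[A=1 C=512/263 D=1024/335 H=0] → run H
t=4: vr[A=1 C=512/263 D=1024/335 H=1024/655] → run A
t=5: vr[C=512/263 D=1024/335 E=1024/655 H=1024/655] → run E
t=6: vr[C=512/263 D=1024/335 E=2048/655 H=1024/655] → run H
t=7: vr[C=512/263 D=1024/335 E=2048/655 H=2048/655] → run C
t=8: vr[C=1024/263 D=1024/335 E=2048/655 H=2048/655] → run D
t=9: vr[C=1024/263 D=2048/335 E=2048/655 H=2048/655] → run E
t=10: vr[C=1024/263 D=2048/335 E=3072/655 H=2048/655] → run H
t=11: vr[C=1024/263 D=2048/335 E=3072/655 H=3072/655] → run C
t=12: vr[C=1536/263 D=2048/335 E=3072/655 H=3072/655] → run E
t=13: vr[C=1536/263 D=2048/335 H=3072/655] → run H
t=14: vr[C=1536/263 D=2048/335] → run C
t=15: vr[C=2048/263 D=2048/335] → run D
t=16: vr[C=2048/263] → run C
t=17: vr[C=2560/263] → run C
t=18: vr[C=3072/263] → run C
t=19: vr[C=3584/263] → run C
t=20: (idle)
t=21: (idle)
t=22: (idle)
t=23: (idle)
t=24: (idle)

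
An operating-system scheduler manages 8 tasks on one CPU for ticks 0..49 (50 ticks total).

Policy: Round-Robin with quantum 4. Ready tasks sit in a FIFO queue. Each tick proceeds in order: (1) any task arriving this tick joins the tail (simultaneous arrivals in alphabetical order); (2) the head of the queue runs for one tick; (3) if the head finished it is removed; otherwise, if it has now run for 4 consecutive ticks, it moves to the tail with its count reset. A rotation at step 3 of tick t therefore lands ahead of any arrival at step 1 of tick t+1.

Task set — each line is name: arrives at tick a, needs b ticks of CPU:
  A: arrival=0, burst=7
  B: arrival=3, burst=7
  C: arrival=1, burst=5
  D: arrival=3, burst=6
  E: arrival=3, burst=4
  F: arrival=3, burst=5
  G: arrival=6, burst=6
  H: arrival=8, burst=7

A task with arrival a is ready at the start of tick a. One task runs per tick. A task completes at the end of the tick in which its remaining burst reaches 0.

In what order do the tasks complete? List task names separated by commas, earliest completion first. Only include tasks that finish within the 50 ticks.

completion order = E, A, C, B, D, F, G, H

t=0: queue=[A] q_used=0 → run A
t=1: queue=[A,C] q_used=1 → run A
t=2: queue=[A,C] q_used=2 → run A
t=3: queue=[A,C,B,D,E,F] q_used=3 → run A
t=4: queue=[C,B,D,E,F,A] q_used=0 → run C
t=5: queue=[C,B,D,E,F,A] q_used=1 → run C
t=6: queue=[C,B,D,E,F,A,G] q_used=2 → run C
t=7: queue=[C,B,D,E,F,A,G] q_used=3 → run C
t=8: queue=[B,D,E,F,A,G,C,H] q_used=0 → run B
t=9: queue=[B,D,E,F,A,G,C,H] q_used=1 → run B
t=10: queue=[B,D,E,F,A,G,C,H] q_used=2 → run B
t=11: queue=[B,D,E,F,A,G,C,H] q_used=3 → run B
t=12: queue=[D,E,F,A,G,C,H,B] q_used=0 → run D
t=13: queue=[D,E,F,A,G,C,H,B] q_used=1 → run D
t=14: queue=[D,E,F,A,G,C,H,B] q_used=2 → run D
t=15: queue=[D,E,F,A,G,C,H,B] q_used=3 → run D
t=16: queue=[E,F,A,G,C,H,B,D] q_used=0 → run E
t=17: queue=[E,F,A,G,C,H,B,D] q_used=1 → run E
t=18: queue=[E,F,A,G,C,H,B,D] q_used=2 → run E
t=19: queue=[E,F,A,G,C,H,B,D] q_used=3 → run E
t=20: queue=[F,A,G,C,H,B,D] q_used=0 → run F
t=21: queue=[F,A,G,C,H,B,D] q_used=1 → run F
t=22: queue=[F,A,G,C,H,B,D] q_used=2 → run F
t=23: queue=[F,A,G,C,H,B,D] q_used=3 → run F
t=24: queue=[A,G,C,H,B,D,F] q_used=0 → run A
t=25: queue=[A,G,C,H,B,D,F] q_used=1 → run A
t=26: queue=[A,G,C,H,B,D,F] q_used=2 → run A
t=27: queue=[G,C,H,B,D,F] q_used=0 → run G
t=28: queue=[G,C,H,B,D,F] q_used=1 → run G
t=29: queue=[G,C,H,B,D,F] q_used=2 → run G
t=30: queue=[G,C,H,B,D,F] q_used=3 → run G
t=31: queue=[C,H,B,D,F,G] q_used=0 → run C
t=32: queue=[H,B,D,F,G] q_used=0 → run H
t=33: queue=[H,B,D,F,G] q_used=1 → run H
t=34: queue=[H,B,D,F,G] q_used=2 → run H
t=35: queue=[H,B,D,F,G] q_used=3 → run H
t=36: queue=[B,D,F,G,H] q_used=0 → run B
t=37: queue=[B,D,F,G,H] q_used=1 → run B
t=38: queue=[B,D,F,G,H] q_used=2 → run B
t=39: queue=[D,F,G,H] q_used=0 → run D
t=40: queue=[D,F,G,H] q_used=1 → run D
t=41: queue=[F,G,H] q_used=0 → run F
t=42: queue=[G,H] q_used=0 → run G
t=43: queue=[G,H] q_used=1 → run G
t=44: queue=[H] q_used=0 → run H
t=45: queue=[H] q_used=1 → run H
t=46: queue=[H] q_used=2 → run H
t=47: (idle)
t=48: (idle)
t=49: (idle)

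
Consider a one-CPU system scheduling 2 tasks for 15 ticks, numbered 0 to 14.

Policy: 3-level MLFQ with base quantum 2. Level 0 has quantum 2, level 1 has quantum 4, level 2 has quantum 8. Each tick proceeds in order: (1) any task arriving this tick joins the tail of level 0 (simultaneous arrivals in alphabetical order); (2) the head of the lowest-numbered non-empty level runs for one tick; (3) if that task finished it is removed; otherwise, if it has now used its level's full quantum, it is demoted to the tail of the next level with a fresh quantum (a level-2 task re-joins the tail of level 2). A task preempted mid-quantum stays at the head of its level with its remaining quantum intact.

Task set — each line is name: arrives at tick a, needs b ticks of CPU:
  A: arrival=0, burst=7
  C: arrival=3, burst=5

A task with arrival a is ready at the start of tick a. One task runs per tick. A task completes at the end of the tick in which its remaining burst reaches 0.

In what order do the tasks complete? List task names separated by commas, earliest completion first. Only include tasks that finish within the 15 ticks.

completion order = C, A

t=0: L0/L1/L2 = A/-/- → run A
t=1: L0/L1/L2 = A/-/- → run A
t=2: L0/L1/L2 = -/A/- → run A
t=3: L0/L1/L2 = C/A/- → run C
t=4: L0/L1/L2 = C/A/- → run C
t=5: L0/L1/L2 = -/AC/- → run A
t=6: L0/L1/L2 = -/AC/- → run A
t=7: L0/L1/L2 = -/AC/- → run A
t=8: L0/L1/L2 = -/C/A → run C
t=9: L0/L1/L2 = -/C/A → run C
t=10: L0/L1/L2 = -/C/A → run C
t=11: L0/L1/L2 = -/-/A → run A
t=12: (idle)
t=13: (idle)
t=14: (idle)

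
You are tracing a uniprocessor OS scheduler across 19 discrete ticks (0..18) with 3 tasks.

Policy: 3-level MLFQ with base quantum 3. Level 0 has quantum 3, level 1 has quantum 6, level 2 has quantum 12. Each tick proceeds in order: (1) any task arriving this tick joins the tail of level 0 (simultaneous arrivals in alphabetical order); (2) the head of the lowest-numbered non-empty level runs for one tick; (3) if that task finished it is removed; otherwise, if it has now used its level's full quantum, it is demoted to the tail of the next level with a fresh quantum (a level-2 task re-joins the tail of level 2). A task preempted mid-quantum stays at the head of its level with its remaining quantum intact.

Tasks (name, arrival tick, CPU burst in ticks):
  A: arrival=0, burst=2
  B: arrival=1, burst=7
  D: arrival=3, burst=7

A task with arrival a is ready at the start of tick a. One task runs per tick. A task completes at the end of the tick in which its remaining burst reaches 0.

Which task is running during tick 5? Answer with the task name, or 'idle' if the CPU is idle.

running at tick 5 = D

t=0: L0/L1/L2 = A/-/- → run A
t=1: L0/L1/L2 = AB/-/- → run A
t=2: L0/L1/L2 = B/-/- → run B
t=3: L0/L1/L2 = BD/-/- → run B
t=4: L0/L1/L2 = BD/-/- → run B
t=5: L0/L1/L2 = D/B/- → run D
t=6: L0/L1/L2 = D/B/- → run D
t=7: L0/L1/L2 = D/B/- → run D
t=8: L0/L1/L2 = -/BD/- → run B
t=9: L0/L1/L2 = -/BD/- → run B
t=10: L0/L1/L2 = -/BD/- → run B
t=11: L0/L1/L2 = -/BD/- → run B
t=12: L0/L1/L2 = -/D/- → run D
t=13: L0/L1/L2 = -/D/- → run D
t=14: L0/L1/L2 = -/D/- → run D
t=15: L0/L1/L2 = -/D/- → run D
t=16: (idle)
t=17: (idle)
t=18: (idle)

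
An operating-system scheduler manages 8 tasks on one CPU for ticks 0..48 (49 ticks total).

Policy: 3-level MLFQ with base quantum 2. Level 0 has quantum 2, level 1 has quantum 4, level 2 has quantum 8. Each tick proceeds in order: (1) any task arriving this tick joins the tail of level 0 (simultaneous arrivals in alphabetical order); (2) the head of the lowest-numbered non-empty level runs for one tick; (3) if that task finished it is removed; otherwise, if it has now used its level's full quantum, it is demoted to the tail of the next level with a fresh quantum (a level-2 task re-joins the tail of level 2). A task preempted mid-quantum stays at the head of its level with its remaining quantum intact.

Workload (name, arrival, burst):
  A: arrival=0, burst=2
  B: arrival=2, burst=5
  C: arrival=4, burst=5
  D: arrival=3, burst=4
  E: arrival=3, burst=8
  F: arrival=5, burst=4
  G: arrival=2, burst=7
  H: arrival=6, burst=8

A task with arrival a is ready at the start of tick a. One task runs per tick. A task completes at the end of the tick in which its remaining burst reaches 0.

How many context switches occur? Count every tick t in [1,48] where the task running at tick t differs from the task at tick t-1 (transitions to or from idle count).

context switches = 18

t=0: L0/L1/L2 = A/-/- → run A
t=1: L0/L1/L2 = A/-/- → run A
t=2: L0/L1/L2 = BG/-/- → run B
t=3: L0/L1/L2 = BGDE/-/- → run B
t=4: L0/L1/L2 = GDEC/B/- → run G
t=5: L0/L1/L2 = GDECF/B/- → run G
t=6: L0/L1/L2 = DECFH/BG/- → run D
t=7: L0/L1/L2 = DECFH/BG/- → run D
t=8: L0/L1/L2 = ECFH/BGD/- → run E
t=9: L0/L1/L2 = ECFH/BGD/- → run E
t=10: L0/L1/L2 = CFH/BGDE/- → run C
t=11: L0/L1/L2 = CFH/BGDE/- → run C
t=12: L0/L1/L2 = FH/BGDEC/- → run F
t=13: L0/L1/L2 = FH/BGDEC/- → run F
t=14: L0/L1/L2 = H/BGDECF/- → run H
t=15: L0/L1/L2 = H/BGDECF/- → run H
t=16: L0/L1/L2 = -/BGDECFH/- → run B
t=17: L0/L1/L2 = -/BGDECFH/- → run B
t=18: L0/L1/L2 = -/BGDECFH/- → run B
t=19: L0/L1/L2 = -/GDECFH/- → run G
t=20: L0/L1/L2 = -/GDECFH/- → run G
t=21: L0/L1/L2 = -/GDECFH/- → run G
t=22: L0/L1/L2 = -/GDECFH/- → run G
t=23: L0/L1/L2 = -/DECFH/G → run D
t=24: L0/L1/L2 = -/DECFH/G → run D
t=25: L0/L1/L2 = -/ECFH/G → run E
t=26: L0/L1/L2 = -/ECFH/G → run E
t=27: L0/L1/L2 = -/ECFH/G → run E
t=28: L0/L1/L2 = -/ECFH/G → run E
t=29: L0/L1/L2 = -/CFH/GE → run C
t=30: L0/L1/L2 = -/CFH/GE → run C
t=31: L0/L1/L2 = -/CFH/GE → run C
t=32: L0/L1/L2 = -/FH/GE → run F
t=33: L0/L1/L2 = -/FH/GE → run F
t=34: L0/L1/L2 = -/H/GE → run H
t=35: L0/L1/L2 = -/H/GE → run H
t=36: L0/L1/L2 = -/H/GE → run H
t=37: L0/L1/L2 = -/H/GE → run H
t=38: L0/L1/L2 = -/-/GEH → run G
t=39: L0/L1/L2 = -/-/EH → run E
t=40: L0/L1/L2 = -/-/EH → run E
t=41: L0/L1/L2 = -/-/H → run H
t=42: L0/L1/L2 = -/-/H → run H
t=43: (idle)
t=44: (idle)
t=45: (idle)
t=46: (idle)
t=47: (idle)
t=48: (idle)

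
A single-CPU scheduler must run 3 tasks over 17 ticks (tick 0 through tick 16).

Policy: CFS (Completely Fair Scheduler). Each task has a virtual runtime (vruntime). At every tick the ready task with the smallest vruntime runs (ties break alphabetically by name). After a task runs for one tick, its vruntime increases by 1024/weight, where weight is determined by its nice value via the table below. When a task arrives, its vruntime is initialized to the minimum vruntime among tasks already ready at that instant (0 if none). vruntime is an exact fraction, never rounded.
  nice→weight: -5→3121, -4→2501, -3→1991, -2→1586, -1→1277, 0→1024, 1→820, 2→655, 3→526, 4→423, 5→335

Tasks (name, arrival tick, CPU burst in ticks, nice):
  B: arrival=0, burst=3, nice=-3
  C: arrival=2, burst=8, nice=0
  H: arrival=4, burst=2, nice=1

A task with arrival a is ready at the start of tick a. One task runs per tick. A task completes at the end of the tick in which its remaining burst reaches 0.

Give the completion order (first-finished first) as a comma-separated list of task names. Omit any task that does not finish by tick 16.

t=0: vr[B=0] → run B
t=1: vr[B=1024/1991] → run B
t=2: vr[B=2048/1991 C=2048/1991] → run B
t=3: vr[C=2048/1991] → run C
t=4: vr[C=4039/1991 H=4039/1991] → run C
t=5: vr[C=6030/1991 H=4039/1991] → run H
t=6: vr[C=6030/1991 H=1337691/408155] → run C
t=7: vr[C=8021/1991 H=1337691/408155] → run H
t=8: vr[C=8021/1991] → run C
t=9: vr[C=10012/1991] → run C
t=10: vr[C=12003/1991] → run C
t=11: vr[C=13994/1991] → run C
t=12: vr[C=15985/1991] → run C
t=13: (idle)
t=14: (idle)
t=15: (idle)
t=16: (idle)

completion order = B, H, C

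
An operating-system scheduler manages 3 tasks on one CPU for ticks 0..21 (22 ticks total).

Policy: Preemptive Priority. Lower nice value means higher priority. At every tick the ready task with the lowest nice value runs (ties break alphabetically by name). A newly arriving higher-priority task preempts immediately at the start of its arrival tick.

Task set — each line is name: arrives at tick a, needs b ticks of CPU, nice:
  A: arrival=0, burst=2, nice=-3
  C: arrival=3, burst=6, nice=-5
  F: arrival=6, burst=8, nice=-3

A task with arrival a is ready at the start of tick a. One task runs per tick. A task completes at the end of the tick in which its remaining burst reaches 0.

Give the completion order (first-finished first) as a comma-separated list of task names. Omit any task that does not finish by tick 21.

completion order = A, C, F

t=0: ready={A} → run A
t=1: ready={A} → run A
t=2: (idle)
t=3: ready={C} → run C
t=4: ready={C} → run C
t=5: ready={C} → run C
t=6: ready={C,F} → run C
t=7: ready={C,F} → run C
t=8: ready={C,F} → run C
t=9: ready={F} → run F
t=10: ready={F} → run F
t=11: ready={F} → run F
t=12: ready={F} → run F
t=13: ready={F} → run F
t=14: ready={F} → run F
t=15: ready={F} → run F
t=16: ready={F} → run F
t=17: (idle)
t=18: (idle)
t=19: (idle)
t=20: (idle)
t=21: (idle)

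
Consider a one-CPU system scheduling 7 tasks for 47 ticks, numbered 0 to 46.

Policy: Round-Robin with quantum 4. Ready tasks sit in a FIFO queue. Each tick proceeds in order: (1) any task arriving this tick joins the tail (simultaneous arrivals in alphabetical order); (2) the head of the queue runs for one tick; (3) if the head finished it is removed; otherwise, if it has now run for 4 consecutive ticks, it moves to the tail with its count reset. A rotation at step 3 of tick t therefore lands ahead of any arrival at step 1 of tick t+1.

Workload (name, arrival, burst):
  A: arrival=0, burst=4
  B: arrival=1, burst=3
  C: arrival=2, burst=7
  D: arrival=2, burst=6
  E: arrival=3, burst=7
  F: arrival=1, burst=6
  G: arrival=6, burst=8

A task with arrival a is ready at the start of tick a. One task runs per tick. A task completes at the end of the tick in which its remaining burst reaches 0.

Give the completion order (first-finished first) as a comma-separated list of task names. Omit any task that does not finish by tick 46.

t=0: queue=[A] q_used=0 → run A
t=1: queue=[A,B,F] q_used=1 → run A
t=2: queue=[A,B,F,C,D] q_used=2 → run A
t=3: queue=[A,B,F,C,D,E] q_used=3 → run A
t=4: queue=[B,F,C,D,E] q_used=0 → run B
t=5: queue=[B,F,C,D,E] q_used=1 → run B
t=6: queue=[B,F,C,D,E,G] q_used=2 → run B
t=7: queue=[F,C,D,E,G] q_used=0 → run F
t=8: queue=[F,C,D,E,G] q_used=1 → run F
t=9: queue=[F,C,D,E,G] q_used=2 → run F
t=10: queue=[F,C,D,E,G] q_used=3 → run F
t=11: queue=[C,D,E,G,F] q_used=0 → run C
t=12: queue=[C,D,E,G,F] q_used=1 → run C
t=13: queue=[C,D,E,G,F] q_used=2 → run C
t=14: queue=[C,D,E,G,F] q_used=3 → run C
t=15: queue=[D,E,G,F,C] q_used=0 → run D
t=16: queue=[D,E,G,F,C] q_used=1 → run D
t=17: queue=[D,E,G,F,C] q_used=2 → run D
t=18: queue=[D,E,G,F,C] q_used=3 → run D
t=19: queue=[E,G,F,C,D] q_used=0 → run E
t=20: queue=[E,G,F,C,D] q_used=1 → run E
t=21: queue=[E,G,F,C,D] q_used=2 → run E
t=22: queue=[E,G,F,C,D] q_used=3 → run E
t=23: queue=[G,F,C,D,E] q_used=0 → run G
t=24: queue=[G,F,C,D,E] q_used=1 → run G
t=25: queue=[G,F,C,D,E] q_used=2 → run G
t=26: queue=[G,F,C,D,E] q_used=3 → run G
t=27: queue=[F,C,D,E,G] q_used=0 → run F
t=28: queue=[F,C,D,E,G] q_used=1 → run F
t=29: queue=[C,D,E,G] q_used=0 → run C
t=30: queue=[C,D,E,G] q_used=1 → run C
t=31: queue=[C,D,E,G] q_used=2 → run C
t=32: queue=[D,E,G] q_used=0 → run D
t=33: queue=[D,E,G] q_used=1 → run D
t=34: queue=[E,G] q_used=0 → run E
t=35: queue=[E,G] q_used=1 → run E
t=36: queue=[E,G] q_used=2 → run E
t=37: queue=[G] q_used=0 → run G
t=38: queue=[G] q_used=1 → run G
t=39: queue=[G] q_used=2 → run G
t=40: queue=[G] q_used=3 → run G
t=41: (idle)
t=42: (idle)
t=43: (idle)
t=44: (idle)
t=45: (idle)
t=46: (idle)

completion order = A, B, F, C, D, E, G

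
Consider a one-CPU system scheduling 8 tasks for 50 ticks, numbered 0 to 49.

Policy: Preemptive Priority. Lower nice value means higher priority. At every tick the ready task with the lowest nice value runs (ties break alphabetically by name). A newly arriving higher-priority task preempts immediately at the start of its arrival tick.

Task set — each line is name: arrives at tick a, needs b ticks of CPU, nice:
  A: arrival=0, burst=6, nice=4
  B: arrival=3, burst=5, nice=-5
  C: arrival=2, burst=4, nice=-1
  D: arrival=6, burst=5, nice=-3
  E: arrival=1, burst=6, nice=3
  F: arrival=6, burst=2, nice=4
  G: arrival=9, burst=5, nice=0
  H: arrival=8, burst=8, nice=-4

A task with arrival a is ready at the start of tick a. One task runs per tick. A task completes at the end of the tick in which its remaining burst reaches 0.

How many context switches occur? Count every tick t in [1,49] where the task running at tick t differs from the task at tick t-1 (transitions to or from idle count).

t=0: ready={A} → run A
t=1: ready={A,E} → run E
t=2: ready={A,C,E} → run C
t=3: ready={A,B,C,E} → run B
t=4: ready={A,B,C,E} → run B
t=5: ready={A,B,C,E} → run B
t=6: ready={A,B,C,D,E,F} → run B
t=7: ready={A,B,C,D,E,F} → run B
t=8: ready={A,C,D,E,F,H} → run H
t=9: ready={A,C,D,E,F,G,H} → run H
t=10: ready={A,C,D,E,F,G,H} → run H
t=11: ready={A,C,D,E,F,G,H} → run H
t=12: ready={A,C,D,E,F,G,H} → run H
t=13: ready={A,C,D,E,F,G,H} → run H
t=14: ready={A,C,D,E,F,G,H} → run H
t=15: ready={A,C,D,E,F,G,H} → run H
t=16: ready={A,C,D,E,F,G} → run D
t=17: ready={A,C,D,E,F,G} → run D
t=18: ready={A,C,D,E,F,G} → run D
t=19: ready={A,C,D,E,F,G} → run D
t=20: ready={A,C,D,E,F,G} → run D
t=21: ready={A,C,E,F,G} → run C
t=22: ready={A,C,E,F,G} → run C
t=23: ready={A,C,E,F,G} → run C
t=24: ready={A,E,F,G} → run G
t=25: ready={A,E,F,G} → run G
t=26: ready={A,E,F,G} → run G
t=27: ready={A,E,F,G} → run G
t=28: ready={A,E,F,G} → run G
t=29: ready={A,E,F} → run E
t=30: ready={A,E,F} → run E
t=31: ready={A,E,F} → run E
t=32: ready={A,E,F} → run E
t=33: ready={A,E,F} → run E
t=34: ready={A,F} → run A
t=35: ready={A,F} → run A
t=36: ready={A,F} → run A
t=37: ready={A,F} → run A
t=38: ready={A,F} → run A
t=39: ready={F} → run F
t=40: ready={F} → run F
t=41: (idle)
t=42: (idle)
t=43: (idle)
t=44: (idle)
t=45: (idle)
t=46: (idle)
t=47: (idle)
t=48: (idle)
t=49: (idle)

context switches = 11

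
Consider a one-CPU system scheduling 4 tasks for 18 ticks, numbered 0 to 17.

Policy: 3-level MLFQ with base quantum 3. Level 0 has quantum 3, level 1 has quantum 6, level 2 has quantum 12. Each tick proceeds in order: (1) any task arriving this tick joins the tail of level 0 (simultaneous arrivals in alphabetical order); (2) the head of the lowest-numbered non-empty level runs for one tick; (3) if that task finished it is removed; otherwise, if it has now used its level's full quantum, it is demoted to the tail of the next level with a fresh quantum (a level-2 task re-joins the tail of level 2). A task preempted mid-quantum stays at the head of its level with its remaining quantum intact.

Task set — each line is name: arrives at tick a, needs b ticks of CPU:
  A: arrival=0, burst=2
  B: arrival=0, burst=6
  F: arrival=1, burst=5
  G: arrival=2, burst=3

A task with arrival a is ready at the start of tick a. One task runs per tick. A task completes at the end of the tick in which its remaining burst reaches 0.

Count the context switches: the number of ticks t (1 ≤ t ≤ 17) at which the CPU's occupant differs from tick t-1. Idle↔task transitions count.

context switches = 6

t=0: L0/L1/L2 = AB/-/- → run A
t=1: L0/L1/L2 = ABF/-/- → run A
t=2: L0/L1/L2 = BFG/-/- → run B
t=3: L0/L1/L2 = BFG/-/- → run B
t=4: L0/L1/L2 = BFG/-/- → run B
t=5: L0/L1/L2 = FG/B/- → run F
t=6: L0/L1/L2 = FG/B/- → run F
t=7: L0/L1/L2 = FG/B/- → run F
t=8: L0/L1/L2 = G/BF/- → run G
t=9: L0/L1/L2 = G/BF/- → run G
t=10: L0/L1/L2 = G/BF/- → run G
t=11: L0/L1/L2 = -/BF/- → run B
t=12: L0/L1/L2 = -/BF/- → run B
t=13: L0/L1/L2 = -/BF/- → run B
t=14: L0/L1/L2 = -/F/- → run F
t=15: L0/L1/L2 = -/F/- → run F
t=16: (idle)
t=17: (idle)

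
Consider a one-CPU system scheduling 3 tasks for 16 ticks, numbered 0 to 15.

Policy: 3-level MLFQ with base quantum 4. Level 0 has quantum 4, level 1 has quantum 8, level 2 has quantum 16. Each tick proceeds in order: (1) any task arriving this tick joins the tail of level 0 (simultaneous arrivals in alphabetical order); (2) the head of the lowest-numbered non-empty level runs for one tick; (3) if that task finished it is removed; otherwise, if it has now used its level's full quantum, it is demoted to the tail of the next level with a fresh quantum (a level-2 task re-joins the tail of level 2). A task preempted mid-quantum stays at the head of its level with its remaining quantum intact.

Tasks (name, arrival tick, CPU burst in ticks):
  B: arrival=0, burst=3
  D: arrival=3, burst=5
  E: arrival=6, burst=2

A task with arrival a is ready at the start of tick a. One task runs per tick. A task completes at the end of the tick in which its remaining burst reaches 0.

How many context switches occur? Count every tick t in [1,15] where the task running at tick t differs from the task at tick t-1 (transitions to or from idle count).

t=0: L0/L1/L2 = B/-/- → run B
t=1: L0/L1/L2 = B/-/- → run B
t=2: L0/L1/L2 = B/-/- → run B
t=3: L0/L1/L2 = D/-/- → run D
t=4: L0/L1/L2 = D/-/- → run D
t=5: L0/L1/L2 = D/-/- → run D
t=6: L0/L1/L2 = DE/-/- → run D
t=7: L0/L1/L2 = E/D/- → run E
t=8: L0/L1/L2 = E/D/- → run E
t=9: L0/L1/L2 = -/D/- → run D
t=10: (idle)
t=11: (idle)
t=12: (idle)
t=13: (idle)
t=14: (idle)
t=15: (idle)

context switches = 4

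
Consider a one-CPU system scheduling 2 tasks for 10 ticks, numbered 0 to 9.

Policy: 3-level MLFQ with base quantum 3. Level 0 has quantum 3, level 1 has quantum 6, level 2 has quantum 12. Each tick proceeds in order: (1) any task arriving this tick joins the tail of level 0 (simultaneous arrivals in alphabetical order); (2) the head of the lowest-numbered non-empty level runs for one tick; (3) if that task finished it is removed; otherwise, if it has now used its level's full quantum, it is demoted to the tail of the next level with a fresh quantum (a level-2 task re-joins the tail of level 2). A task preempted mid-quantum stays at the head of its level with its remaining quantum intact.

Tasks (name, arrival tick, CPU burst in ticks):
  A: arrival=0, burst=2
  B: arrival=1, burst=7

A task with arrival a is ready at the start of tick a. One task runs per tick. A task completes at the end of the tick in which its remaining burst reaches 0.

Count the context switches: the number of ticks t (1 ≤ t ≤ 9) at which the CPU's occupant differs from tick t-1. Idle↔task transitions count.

t=0: L0/L1/L2 = A/-/- → run A
t=1: L0/L1/L2 = AB/-/- → run A
t=2: L0/L1/L2 = B/-/- → run B
t=3: L0/L1/L2 = B/-/- → run B
t=4: L0/L1/L2 = B/-/- → run B
t=5: L0/L1/L2 = -/B/- → run B
t=6: L0/L1/L2 = -/B/- → run B
t=7: L0/L1/L2 = -/B/- → run B
t=8: L0/L1/L2 = -/B/- → run B
t=9: (idle)

context switches = 2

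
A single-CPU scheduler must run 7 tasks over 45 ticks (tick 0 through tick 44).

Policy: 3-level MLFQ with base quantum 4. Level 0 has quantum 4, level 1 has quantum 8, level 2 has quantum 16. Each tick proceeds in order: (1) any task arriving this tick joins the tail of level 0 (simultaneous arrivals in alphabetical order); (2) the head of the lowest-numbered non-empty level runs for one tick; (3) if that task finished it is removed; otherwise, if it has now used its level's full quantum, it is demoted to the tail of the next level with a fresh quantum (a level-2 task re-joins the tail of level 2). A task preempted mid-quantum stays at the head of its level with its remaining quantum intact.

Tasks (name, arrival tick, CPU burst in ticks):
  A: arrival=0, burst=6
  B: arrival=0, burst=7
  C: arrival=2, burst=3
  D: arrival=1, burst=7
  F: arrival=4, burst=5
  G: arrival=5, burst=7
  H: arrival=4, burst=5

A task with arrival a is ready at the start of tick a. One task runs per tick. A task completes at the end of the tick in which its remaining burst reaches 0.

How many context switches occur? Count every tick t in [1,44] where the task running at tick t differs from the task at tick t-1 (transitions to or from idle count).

context switches = 13

t=0: L0/L1/L2 = AB/-/- → run A
t=1: L0/L1/L2 = ABD/-/- → run A
t=2: L0/L1/L2 = ABDC/-/- → run A
t=3: L0/L1/L2 = ABDC/-/- → run A
t=4: L0/L1/L2 = BDCFH/A/- → run B
t=5: L0/L1/L2 = BDCFHG/A/- → run B
t=6: L0/L1/L2 = BDCFHG/A/- → run B
t=7: L0/L1/L2 = BDCFHG/A/- → run B
t=8: L0/L1/L2 = DCFHG/AB/- → run D
t=9: L0/L1/L2 = DCFHG/AB/- → run D
t=10: L0/L1/L2 = DCFHG/AB/- → run D
t=11: L0/L1/L2 = DCFHG/AB/- → run D
t=12: L0/L1/L2 = CFHG/ABD/- → run C
t=13: L0/L1/L2 = CFHG/ABD/- → run C
t=14: L0/L1/L2 = CFHG/ABD/- → run C
t=15: L0/L1/L2 = FHG/ABD/- → run F
t=16: L0/L1/L2 = FHG/ABD/- → run F
t=17: L0/L1/L2 = FHG/ABD/- → run F
t=18: L0/L1/L2 = FHG/ABD/- → run F
t=19: L0/L1/L2 = HG/ABDF/- → run H
t=20: L0/L1/L2 = HG/ABDF/- → run H
t=21: L0/L1/L2 = HG/ABDF/- → run H
t=22: L0/L1/L2 = HG/ABDF/- → run H
t=23: L0/L1/L2 = G/ABDFH/- → run G
t=24: L0/L1/L2 = G/ABDFH/- → run G
t=25: L0/L1/L2 = G/ABDFH/- → run G
t=26: L0/L1/L2 = G/ABDFH/- → run G
t=27: L0/L1/L2 = -/ABDFHG/- → run A
t=28: L0/L1/L2 = -/ABDFHG/- → run A
t=29: L0/L1/L2 = -/BDFHG/- → run B
t=30: L0/L1/L2 = -/BDFHG/- → run B
t=31: L0/L1/L2 = -/BDFHG/- → run B
t=32: L0/L1/L2 = -/DFHG/- → run D
t=33: L0/L1/L2 = -/DFHG/- → run D
t=34: L0/L1/L2 = -/DFHG/- → run D
t=35: L0/L1/L2 = -/FHG/- → run F
t=36: L0/L1/L2 = -/HG/- → run H
t=37: L0/L1/L2 = -/G/- → run G
t=38: L0/L1/L2 = -/G/- → run G
t=39: L0/L1/L2 = -/G/- → run G
t=40: (idle)
t=41: (idle)
t=42: (idle)
t=43: (idle)
t=44: (idle)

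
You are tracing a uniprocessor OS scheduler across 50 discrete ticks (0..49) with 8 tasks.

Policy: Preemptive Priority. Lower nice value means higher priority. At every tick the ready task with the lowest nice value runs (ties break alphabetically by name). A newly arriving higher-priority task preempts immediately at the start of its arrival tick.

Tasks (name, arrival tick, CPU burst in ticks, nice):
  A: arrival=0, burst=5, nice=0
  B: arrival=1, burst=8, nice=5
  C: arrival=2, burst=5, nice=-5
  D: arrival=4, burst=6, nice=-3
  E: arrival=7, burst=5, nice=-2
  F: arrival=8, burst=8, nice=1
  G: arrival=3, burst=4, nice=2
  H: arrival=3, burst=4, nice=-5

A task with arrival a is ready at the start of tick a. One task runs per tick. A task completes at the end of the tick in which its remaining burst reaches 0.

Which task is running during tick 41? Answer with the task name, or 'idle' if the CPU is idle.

running at tick 41 = B

t=0: ready={A} → run A
t=1: ready={A,B} → run A
t=2: ready={A,B,C} → run C
t=3: ready={A,B,C,G,H} → run C
t=4: ready={A,B,C,D,G,H} → run C
t=5: ready={A,B,C,D,G,H} → run C
t=6: ready={A,B,C,D,G,H} → run C
t=7: ready={A,B,D,E,G,H} → run H
t=8: ready={A,B,D,E,F,G,H} → run H
t=9: ready={A,B,D,E,F,G,H} → run H
t=10: ready={A,B,D,E,F,G,H} → run H
t=11: ready={A,B,D,E,F,G} → run D
t=12: ready={A,B,D,E,F,G} → run D
t=13: ready={A,B,D,E,F,G} → run D
t=14: ready={A,B,D,E,F,G} → run D
t=15: ready={A,B,D,E,F,G} → run D
t=16: ready={A,B,D,E,F,G} → run D
t=17: ready={A,B,E,F,G} → run E
t=18: ready={A,B,E,F,G} → run E
t=19: ready={A,B,E,F,G} → run E
t=20: ready={A,B,E,F,G} → run E
t=21: ready={A,B,E,F,G} → run E
t=22: ready={A,B,F,G} → run A
t=23: ready={A,B,F,G} → run A
t=24: ready={A,B,F,G} → run A
t=25: ready={B,F,G} → run F
t=26: ready={B,F,G} → run F
t=27: ready={B,F,G} → run F
t=28: ready={B,F,G} → run F
t=29: ready={B,F,G} → run F
t=30: ready={B,F,G} → run F
t=31: ready={B,F,G} → run F
t=32: ready={B,F,G} → run F
t=33: ready={B,G} → run G
t=34: ready={B,G} → run G
t=35: ready={B,G} → run G
t=36: ready={B,G} → run G
t=37: ready={B} → run B
t=38: ready={B} → run B
t=39: ready={B} → run B
t=40: ready={B} → run B
t=41: ready={B} → run B
t=42: ready={B} → run B
t=43: ready={B} → run B
t=44: ready={B} → run B
t=45: (idle)
t=46: (idle)
t=47: (idle)
t=48: (idle)
t=49: (idle)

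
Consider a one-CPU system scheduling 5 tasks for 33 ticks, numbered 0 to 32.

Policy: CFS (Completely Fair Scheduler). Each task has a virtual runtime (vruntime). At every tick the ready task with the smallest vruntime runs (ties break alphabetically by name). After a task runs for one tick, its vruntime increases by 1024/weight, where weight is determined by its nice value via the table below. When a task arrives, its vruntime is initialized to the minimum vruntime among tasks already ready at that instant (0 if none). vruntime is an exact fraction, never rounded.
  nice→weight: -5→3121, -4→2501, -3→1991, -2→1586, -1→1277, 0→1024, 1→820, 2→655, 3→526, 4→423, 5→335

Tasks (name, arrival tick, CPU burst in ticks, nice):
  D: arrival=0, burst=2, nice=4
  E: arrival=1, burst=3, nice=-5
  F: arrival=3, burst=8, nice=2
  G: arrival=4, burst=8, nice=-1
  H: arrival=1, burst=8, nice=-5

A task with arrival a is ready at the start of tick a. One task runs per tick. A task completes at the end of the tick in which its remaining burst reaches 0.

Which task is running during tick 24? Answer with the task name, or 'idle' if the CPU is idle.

t=0: vr[D=0] → run D
t=1: vr[D=1024/423 E=1024/423 H=1024/423] → run D
t=2: vr[E=1024/423 H=1024/423] → run E
t=3: vr[E=3629056/1320183 F=1024/423 H=1024/423] → run F
t=4: vr[E=3629056/1320183 F=1103872/277065 G=1024/423 H=1024/423] → run G
t=5: vr[E=3629056/1320183 F=1103872/277065 G=1740800/540171 H=1024/423] → run H
t=6: vr[E=3629056/1320183 F=1103872/277065 G=1740800/540171 H=3629056/1320183] → run E
t=7: vr[E=4062208/1320183 F=1103872/277065 G=1740800/540171 H=3629056/1320183] → run H
t=8: vr[E=4062208/1320183 F=1103872/277065 G=1740800/540171 H=4062208/1320183] → run E
t=9: vr[F=1103872/277065 G=1740800/540171 H=4062208/1320183] → run H
t=10: vr[F=1103872/277065 G=1740800/540171 H=4495360/1320183] → run G
t=11: vr[F=1103872/277065 G=2173952/540171 H=4495360/1320183] → run H
t=12: vr[F=1103872/277065 G=2173952/540171 H=4928512/1320183] → run H
t=13: vr[F=1103872/277065 G=2173952/540171 H=5361664/1320183] → run F
t=14: vr[F=1537024/277065 G=2173952/540171 H=5361664/1320183] → run G
t=15: vr[F=1537024/277065 G=2607104/540171 H=5361664/1320183] → run H
t=16: vr[F=1537024/277065 G=2607104/540171 H=5794816/1320183] → run H
t=17: vr[F=1537024/277065 G=2607104/540171 H=6227968/1320183] → run H
t=18: vr[F=1537024/277065 G=2607104/540171] → run G
t=19: vr[F=1537024/277065 G=3040256/540171] → run F
t=20: vr[F=1970176/277065 G=3040256/540171] → run G
t=21: vr[F=1970176/277065 G=3473408/540171] → run G
t=22: vr[F=1970176/277065 G=3906560/540171] → run F
t=23: vr[F=2403328/277065 G=3906560/540171] → run G
t=24: vr[F=2403328/277065 G=4339712/540171] → run G
t=25: vr[F=2403328/277065] → run F
t=26: vr[F=567296/55413] → run F
t=27: vr[F=3269632/277065] → run F
t=28: vr[F=3702784/277065] → run F
t=29: (idle)
t=30: (idle)
t=31: (idle)
t=32: (idle)

running at tick 24 = G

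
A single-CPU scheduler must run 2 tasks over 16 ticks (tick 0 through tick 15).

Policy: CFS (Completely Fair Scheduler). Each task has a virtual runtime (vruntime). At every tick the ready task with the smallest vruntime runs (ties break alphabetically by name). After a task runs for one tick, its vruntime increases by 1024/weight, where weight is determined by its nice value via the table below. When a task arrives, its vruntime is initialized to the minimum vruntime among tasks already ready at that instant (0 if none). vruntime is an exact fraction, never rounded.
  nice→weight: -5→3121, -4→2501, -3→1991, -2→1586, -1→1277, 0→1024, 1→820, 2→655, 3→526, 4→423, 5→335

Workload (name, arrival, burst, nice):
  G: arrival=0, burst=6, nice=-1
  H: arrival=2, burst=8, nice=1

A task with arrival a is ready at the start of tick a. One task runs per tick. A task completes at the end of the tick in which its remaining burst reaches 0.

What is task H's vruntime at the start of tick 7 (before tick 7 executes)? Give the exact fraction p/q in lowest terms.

vruntime(H, start of tick 7) = 1073664/261785

t=0: vr[G=0] → run G
t=1: vr[G=1024/1277] → run G
t=2: vr[G=2048/1277 H=2048/1277] → run G
t=3: vr[G=3072/1277 H=2048/1277] → run H
t=4: vr[G=3072/1277 H=746752/261785] → run G
t=5: vr[G=4096/1277 H=746752/261785] → run H
t=6: vr[G=4096/1277 H=1073664/261785] → run G
t=7: vr[G=5120/1277 H=1073664/261785] → run G
t=8: vr[H=1073664/261785] → run H
t=9: vr[H=1400576/261785] → run H
t=10: vr[H=1727488/261785] → run H
t=11: vr[H=410880/52357] → run H
t=12: vr[H=2381312/261785] → run H
t=13: vr[H=2708224/261785] → run H
t=14: (idle)
t=15: (idle)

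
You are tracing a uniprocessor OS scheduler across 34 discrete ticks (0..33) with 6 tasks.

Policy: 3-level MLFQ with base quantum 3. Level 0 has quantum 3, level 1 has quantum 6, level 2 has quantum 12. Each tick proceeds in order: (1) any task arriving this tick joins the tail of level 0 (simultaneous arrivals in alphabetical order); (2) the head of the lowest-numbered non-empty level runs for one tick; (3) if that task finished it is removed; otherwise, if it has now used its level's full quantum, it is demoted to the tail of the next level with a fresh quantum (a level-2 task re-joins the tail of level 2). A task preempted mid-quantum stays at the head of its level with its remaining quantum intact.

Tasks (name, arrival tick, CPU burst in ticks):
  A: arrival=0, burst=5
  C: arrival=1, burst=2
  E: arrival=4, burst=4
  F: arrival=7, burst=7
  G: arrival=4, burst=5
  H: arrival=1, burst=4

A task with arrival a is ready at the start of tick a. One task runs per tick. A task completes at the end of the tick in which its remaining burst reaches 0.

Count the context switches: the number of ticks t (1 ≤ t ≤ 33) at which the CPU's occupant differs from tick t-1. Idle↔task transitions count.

context switches = 11

t=0: L0/L1/L2 = A/-/- → run A
t=1: L0/L1/L2 = ACH/-/- → run A
t=2: L0/L1/L2 = ACH/-/- → run A
t=3: L0/L1/L2 = CH/A/- → run C
t=4: L0/L1/L2 = CHEG/A/- → run C
t=5: L0/L1/L2 = HEG/A/- → run H
t=6: L0/L1/L2 = HEG/A/- → run H
t=7: L0/L1/L2 = HEGF/A/- → run H
t=8: L0/L1/L2 = EGF/AH/- → run E
t=9: L0/L1/L2 = EGF/AH/- → run E
t=10: L0/L1/L2 = EGF/AH/- → run E
t=11: L0/L1/L2 = GF/AHE/- → run G
t=12: L0/L1/L2 = GF/AHE/- → run G
t=13: L0/L1/L2 = GF/AHE/- → run G
t=14: L0/L1/L2 = F/AHEG/- → run F
t=15: L0/L1/L2 = F/AHEG/- → run F
t=16: L0/L1/L2 = F/AHEG/- → run F
t=17: L0/L1/L2 = -/AHEGF/- → run A
t=18: L0/L1/L2 = -/AHEGF/- → run A
t=19: L0/L1/L2 = -/HEGF/- → run H
t=20: L0/L1/L2 = -/EGF/- → run E
t=21: L0/L1/L2 = -/GF/- → run G
t=22: L0/L1/L2 = -/GF/- → run G
t=23: L0/L1/L2 = -/F/- → run F
t=24: L0/L1/L2 = -/F/- → run F
t=25: L0/L1/L2 = -/F/- → run F
t=26: L0/L1/L2 = -/F/- → run F
t=27: (idle)
t=28: (idle)
t=29: (idle)
t=30: (idle)
t=31: (idle)
t=32: (idle)
t=33: (idle)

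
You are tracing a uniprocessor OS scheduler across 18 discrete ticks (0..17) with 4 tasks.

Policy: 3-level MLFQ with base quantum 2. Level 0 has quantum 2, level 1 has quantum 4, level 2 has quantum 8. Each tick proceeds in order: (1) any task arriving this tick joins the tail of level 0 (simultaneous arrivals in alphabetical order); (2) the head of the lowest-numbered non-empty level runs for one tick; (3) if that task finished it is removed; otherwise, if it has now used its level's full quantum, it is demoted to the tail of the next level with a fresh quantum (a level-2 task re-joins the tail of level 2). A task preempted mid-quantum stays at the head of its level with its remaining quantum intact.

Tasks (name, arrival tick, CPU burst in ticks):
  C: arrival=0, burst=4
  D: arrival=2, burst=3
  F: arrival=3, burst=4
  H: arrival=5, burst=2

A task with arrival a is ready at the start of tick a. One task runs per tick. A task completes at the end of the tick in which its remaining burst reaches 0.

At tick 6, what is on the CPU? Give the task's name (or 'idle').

t=0: L0/L1/L2 = C/-/- → run C
t=1: L0/L1/L2 = C/-/- → run C
t=2: L0/L1/L2 = D/C/- → run D
t=3: L0/L1/L2 = DF/C/- → run D
t=4: L0/L1/L2 = F/CD/- → run F
t=5: L0/L1/L2 = FH/CD/- → run F
t=6: L0/L1/L2 = H/CDF/- → run H
t=7: L0/L1/L2 = H/CDF/- → run H
t=8: L0/L1/L2 = -/CDF/- → run C
t=9: L0/L1/L2 = -/CDF/- → run C
t=10: L0/L1/L2 = -/DF/- → run D
t=11: L0/L1/L2 = -/F/- → run F
t=12: L0/L1/L2 = -/F/- → run F
t=13: (idle)
t=14: (idle)
t=15: (idle)
t=16: (idle)
t=17: (idle)

running at tick 6 = H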